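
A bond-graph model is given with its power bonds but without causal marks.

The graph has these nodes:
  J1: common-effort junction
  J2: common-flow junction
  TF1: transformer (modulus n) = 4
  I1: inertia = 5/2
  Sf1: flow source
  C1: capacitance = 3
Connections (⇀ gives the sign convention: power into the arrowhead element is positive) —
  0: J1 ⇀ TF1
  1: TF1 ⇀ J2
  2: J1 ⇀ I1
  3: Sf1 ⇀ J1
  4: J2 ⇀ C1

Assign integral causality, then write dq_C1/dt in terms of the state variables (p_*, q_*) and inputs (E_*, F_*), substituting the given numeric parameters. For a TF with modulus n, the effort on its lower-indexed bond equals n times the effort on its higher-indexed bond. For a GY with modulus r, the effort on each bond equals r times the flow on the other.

b3 →Sf1  (Sf1 fixes flow; stroke at Sf1)
b2 →I1  (I1 outputs flow p/I1)
b0 →J1  (J1: last free bond brings effort in)
b1 →TF1  (TF TF1: opposite of bond 0)
b4 →J2  (J2 flow already set via bond 1)

dq_C1/dt = 4*F_Sf1 - 8*p_I1/5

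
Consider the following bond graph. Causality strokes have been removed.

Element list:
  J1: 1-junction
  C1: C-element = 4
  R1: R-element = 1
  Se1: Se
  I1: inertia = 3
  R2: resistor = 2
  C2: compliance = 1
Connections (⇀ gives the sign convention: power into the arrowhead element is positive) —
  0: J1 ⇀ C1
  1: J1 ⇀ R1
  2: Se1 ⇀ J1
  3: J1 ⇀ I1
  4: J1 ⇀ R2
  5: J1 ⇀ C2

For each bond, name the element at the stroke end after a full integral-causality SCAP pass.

b0 stroke at J1
b1 stroke at J1
b2 stroke at J1
b3 stroke at I1
b4 stroke at J1
b5 stroke at J1

bond 2 →J1  (Se1: effort source, stroke at far end)
bond 0 →J1  (C1 outputs effort q/C1)
bond 3 →I1  (I1: I, integral causality)
bond 1 →J1  (J1 flow already set via bond 3)
bond 4 →J1  (J1 flow already set via bond 3)
bond 5 →J1  (common-f at J1 fixed by 3)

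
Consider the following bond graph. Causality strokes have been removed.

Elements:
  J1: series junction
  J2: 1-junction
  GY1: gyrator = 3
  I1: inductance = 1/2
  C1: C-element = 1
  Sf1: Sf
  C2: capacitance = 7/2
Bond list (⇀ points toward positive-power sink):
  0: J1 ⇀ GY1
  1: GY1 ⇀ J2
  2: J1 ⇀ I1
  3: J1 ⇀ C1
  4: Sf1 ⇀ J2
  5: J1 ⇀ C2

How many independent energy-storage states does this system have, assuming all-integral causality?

3  (C1, C2, I1 all integral)

bond 4 |Sf1  (Sf1 (Sf) sets flow on bond)
bond 1 |J2  (J2 flow already set via bond 4)
bond 0 |J1  (GY GY1: same side as bond 1)
bond 2 |I1  (prefer integral on I1)
bond 3 |J1  (1-jn J1 has f-setter on 2)
bond 5 |J1  (1-jn J1 has f-setter on 2)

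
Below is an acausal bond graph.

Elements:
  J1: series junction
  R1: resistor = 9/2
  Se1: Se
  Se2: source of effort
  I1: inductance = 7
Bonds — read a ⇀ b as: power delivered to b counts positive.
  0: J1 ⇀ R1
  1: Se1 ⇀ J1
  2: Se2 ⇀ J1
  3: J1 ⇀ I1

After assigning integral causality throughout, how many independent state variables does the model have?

1  (I1 all integral)

#1 stroke at J1  (source Se1 imposes e)
#2 stroke at J1  (Se2 fixes effort; stroke away)
#3 stroke at I1  (prefer integral on I1)
#0 stroke at J1  (1-jn J1 has f-setter on 3)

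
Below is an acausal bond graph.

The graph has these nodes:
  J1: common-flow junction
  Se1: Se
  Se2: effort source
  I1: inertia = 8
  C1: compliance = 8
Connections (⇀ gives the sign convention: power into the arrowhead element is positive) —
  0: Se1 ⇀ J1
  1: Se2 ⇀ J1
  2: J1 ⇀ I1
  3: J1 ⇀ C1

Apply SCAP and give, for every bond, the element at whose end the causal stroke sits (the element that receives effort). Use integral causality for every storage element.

b0 →J1
b1 →J1
b2 →I1
b3 →J1

#0 stroke at J1  (Se1: effort source, stroke at far end)
#1 stroke at J1  (Se2 (Se) sets effort on bond)
#2 stroke at I1  (I1 outputs flow p/I1)
#3 stroke at J1  (J1 flow already set via bond 2)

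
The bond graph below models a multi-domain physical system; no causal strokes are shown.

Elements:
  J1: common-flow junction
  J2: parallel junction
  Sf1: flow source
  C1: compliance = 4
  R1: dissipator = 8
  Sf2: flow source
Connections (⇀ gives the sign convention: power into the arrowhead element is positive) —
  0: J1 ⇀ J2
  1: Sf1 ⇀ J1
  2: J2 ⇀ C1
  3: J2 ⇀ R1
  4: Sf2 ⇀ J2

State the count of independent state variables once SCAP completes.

1  (C1 all integral)

b1 stroke→Sf1  (Sf1 fixes flow; stroke at Sf1)
b4 stroke→Sf2  (Sf2: flow source, stroke at near end)
b0 stroke→J1  (1-jn J1 has f-setter on 1)
b2 stroke→J2  (C1 integral (e out))
b3 stroke→R1  (0-jn J2 has e-setter on 2)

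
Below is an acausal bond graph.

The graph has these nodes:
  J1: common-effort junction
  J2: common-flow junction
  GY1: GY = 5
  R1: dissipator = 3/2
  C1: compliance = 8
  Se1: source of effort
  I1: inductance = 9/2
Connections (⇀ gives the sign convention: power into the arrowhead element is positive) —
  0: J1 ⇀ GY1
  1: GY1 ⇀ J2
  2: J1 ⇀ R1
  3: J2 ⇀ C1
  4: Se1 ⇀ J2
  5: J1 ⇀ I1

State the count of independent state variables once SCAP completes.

2  (C1, I1 all integral)

bond 4 stroke→J2  (Se1 fixes effort; stroke away)
bond 3 stroke→J2  (prefer integral on C1)
bond 1 stroke→GY1  (J2 needs exactly one f-in)
bond 0 stroke→GY1  (GY GY1: same side as bond 1)
bond 5 stroke→I1  (I1 integral (f out))
bond 2 stroke→J1  (only one effort-in slot at J1)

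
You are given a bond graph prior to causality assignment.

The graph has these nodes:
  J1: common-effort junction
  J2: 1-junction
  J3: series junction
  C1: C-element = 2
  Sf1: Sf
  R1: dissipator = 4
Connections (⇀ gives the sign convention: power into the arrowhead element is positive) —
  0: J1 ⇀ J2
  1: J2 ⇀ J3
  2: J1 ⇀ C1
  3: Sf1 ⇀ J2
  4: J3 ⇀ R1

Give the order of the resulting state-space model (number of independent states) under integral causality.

bond 3 stroke at Sf1  (Sf1: flow source, stroke at near end)
bond 0 stroke at J2  (J2: bond 3 brought flow, rest push out)
bond 1 stroke at J2  (J2: bond 3 brought flow, rest push out)
bond 4 stroke at J3  (common-f at J3 fixed by 1)
bond 2 stroke at J1  (only one effort-in slot at J1)

1  (C1 all integral)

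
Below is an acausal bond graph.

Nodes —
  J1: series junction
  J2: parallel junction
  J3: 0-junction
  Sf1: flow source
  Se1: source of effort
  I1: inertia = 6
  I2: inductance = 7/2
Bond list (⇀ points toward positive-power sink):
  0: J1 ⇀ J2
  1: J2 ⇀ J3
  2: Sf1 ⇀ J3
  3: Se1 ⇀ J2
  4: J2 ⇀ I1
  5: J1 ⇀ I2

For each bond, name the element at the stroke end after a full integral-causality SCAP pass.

b0 |J1
b1 |J3
b2 |Sf1
b3 |J2
b4 |I1
b5 |I2

bond 2 stroke→Sf1  (Sf1 (Sf) sets flow on bond)
bond 3 stroke→J2  (Se1: effort source, stroke at far end)
bond 0 stroke→J1  (0-jn J2 has e-setter on 3)
bond 1 stroke→J3  (common-e at J2 fixed by 3)
bond 4 stroke→I1  (0-jn J2 has e-setter on 3)
bond 5 stroke→I2  (J1 needs exactly one f-in)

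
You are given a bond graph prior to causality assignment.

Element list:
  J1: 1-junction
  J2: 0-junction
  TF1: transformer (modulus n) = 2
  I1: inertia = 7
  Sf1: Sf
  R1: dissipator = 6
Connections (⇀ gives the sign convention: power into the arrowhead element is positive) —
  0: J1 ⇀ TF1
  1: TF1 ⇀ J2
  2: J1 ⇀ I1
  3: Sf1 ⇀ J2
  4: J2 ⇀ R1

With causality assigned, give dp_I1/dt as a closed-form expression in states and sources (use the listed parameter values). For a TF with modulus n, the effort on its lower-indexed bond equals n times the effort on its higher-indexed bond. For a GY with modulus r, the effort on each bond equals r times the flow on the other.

#3 stroke→Sf1  (Sf1 fixes flow; stroke at Sf1)
#2 stroke→I1  (I1 integral (f out))
#0 stroke→J1  (1-jn J1 has f-setter on 2)
#1 stroke→TF1  (TF1 one-in-one-out from 0)
#4 stroke→J2  (only one effort-in slot at J2)

dp_I1/dt = -12*F_Sf1 - 24*p_I1/7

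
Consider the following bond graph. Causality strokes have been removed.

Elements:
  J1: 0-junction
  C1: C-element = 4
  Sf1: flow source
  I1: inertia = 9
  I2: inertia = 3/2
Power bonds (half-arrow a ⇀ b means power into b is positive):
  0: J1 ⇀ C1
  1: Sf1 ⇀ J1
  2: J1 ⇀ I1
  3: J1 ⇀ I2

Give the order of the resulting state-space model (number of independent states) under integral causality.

#1 |Sf1  (source Sf1 imposes f)
#0 |J1  (C1 outputs effort q/C1)
#2 |I1  (0-jn J1 has e-setter on 0)
#3 |I2  (0-jn J1 has e-setter on 0)

3  (C1, I1, I2 all integral)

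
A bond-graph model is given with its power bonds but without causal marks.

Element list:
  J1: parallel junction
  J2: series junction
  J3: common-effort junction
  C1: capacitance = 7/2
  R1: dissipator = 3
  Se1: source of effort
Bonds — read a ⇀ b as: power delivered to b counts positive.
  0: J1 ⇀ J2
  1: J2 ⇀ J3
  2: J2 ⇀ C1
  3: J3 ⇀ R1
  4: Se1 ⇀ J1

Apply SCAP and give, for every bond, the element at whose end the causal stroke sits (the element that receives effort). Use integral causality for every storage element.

#0 →J2
#1 →J3
#2 →J2
#3 →R1
#4 →J1

bond 4 |J1  (source Se1 imposes e)
bond 0 |J2  (0-jn J1 has e-setter on 4)
bond 2 |J2  (C1 outputs effort q/C1)
bond 1 |J3  (only one flow-in slot at J2)
bond 3 |R1  (0-jn J3 has e-setter on 1)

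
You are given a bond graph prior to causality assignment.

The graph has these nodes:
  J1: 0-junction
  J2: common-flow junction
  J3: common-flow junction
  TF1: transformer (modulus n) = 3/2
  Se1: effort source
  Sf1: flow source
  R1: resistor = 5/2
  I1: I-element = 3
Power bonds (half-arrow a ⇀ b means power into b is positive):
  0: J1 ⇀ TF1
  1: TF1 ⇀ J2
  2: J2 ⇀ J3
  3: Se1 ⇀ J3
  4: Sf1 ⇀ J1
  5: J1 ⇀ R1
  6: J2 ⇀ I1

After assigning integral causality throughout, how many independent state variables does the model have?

1  (I1 all integral)

b3 stroke at J3  (Se1 (Se) sets effort on bond)
b4 stroke at Sf1  (source Sf1 imposes f)
b2 stroke at J2  (closing 1-jn rule on J3)
b6 stroke at I1  (I1 integral (f out))
b1 stroke at J2  (common-f at J2 fixed by 6)
b0 stroke at TF1  (TF1: transformer flips bond 1)
b5 stroke at J1  (J1: last free bond brings effort in)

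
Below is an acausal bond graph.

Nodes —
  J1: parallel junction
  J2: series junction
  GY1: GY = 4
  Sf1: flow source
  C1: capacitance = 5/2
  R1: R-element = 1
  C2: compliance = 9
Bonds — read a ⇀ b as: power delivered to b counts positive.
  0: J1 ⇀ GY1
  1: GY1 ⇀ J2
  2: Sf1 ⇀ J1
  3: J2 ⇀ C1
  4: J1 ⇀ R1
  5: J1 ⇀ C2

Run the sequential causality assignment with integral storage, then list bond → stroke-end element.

bond 0 |GY1
bond 1 |GY1
bond 2 |Sf1
bond 3 |J2
bond 4 |R1
bond 5 |J1

#2 |Sf1  (Sf1 (Sf) sets flow on bond)
#3 |J2  (C1 outputs effort q/C1)
#1 |GY1  (J2 needs exactly one f-in)
#0 |GY1  (GY1 both-in/both-out from 1)
#5 |J1  (C2 integral (e out))
#4 |R1  (common-e at J1 fixed by 5)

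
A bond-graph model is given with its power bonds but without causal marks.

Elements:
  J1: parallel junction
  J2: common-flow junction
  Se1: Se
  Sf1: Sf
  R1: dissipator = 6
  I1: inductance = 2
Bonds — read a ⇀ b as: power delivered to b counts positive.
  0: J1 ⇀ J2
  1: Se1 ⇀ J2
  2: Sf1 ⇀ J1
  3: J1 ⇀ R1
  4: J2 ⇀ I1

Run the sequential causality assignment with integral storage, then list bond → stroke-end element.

#0 →J2
#1 →J2
#2 →Sf1
#3 →J1
#4 →I1

b1 →J2  (source Se1 imposes e)
b2 →Sf1  (Sf1 (Sf) sets flow on bond)
b4 →I1  (I1: I, integral causality)
b0 →J2  (common-f at J2 fixed by 4)
b3 →J1  (J1 needs exactly one e-in)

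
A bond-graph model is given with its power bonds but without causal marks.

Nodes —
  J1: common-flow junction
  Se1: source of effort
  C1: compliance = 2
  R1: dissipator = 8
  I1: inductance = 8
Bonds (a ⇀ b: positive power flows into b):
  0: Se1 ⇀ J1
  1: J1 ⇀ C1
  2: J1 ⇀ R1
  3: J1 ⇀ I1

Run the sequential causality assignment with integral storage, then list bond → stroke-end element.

b0 stroke→J1
b1 stroke→J1
b2 stroke→J1
b3 stroke→I1

bond 0 →J1  (Se1: effort source, stroke at far end)
bond 1 →J1  (C1 outputs effort q/C1)
bond 3 →I1  (prefer integral on I1)
bond 2 →J1  (1-jn J1 has f-setter on 3)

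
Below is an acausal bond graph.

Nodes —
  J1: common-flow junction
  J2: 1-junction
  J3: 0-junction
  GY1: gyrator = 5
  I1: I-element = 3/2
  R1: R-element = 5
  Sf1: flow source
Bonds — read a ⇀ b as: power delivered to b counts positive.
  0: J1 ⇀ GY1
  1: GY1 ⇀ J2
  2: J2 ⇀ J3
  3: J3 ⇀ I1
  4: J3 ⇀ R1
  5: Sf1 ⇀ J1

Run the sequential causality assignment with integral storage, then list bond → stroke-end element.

β0 stroke→J1
β1 stroke→J2
β2 stroke→J3
β3 stroke→I1
β4 stroke→R1
β5 stroke→Sf1

#5 |Sf1  (Sf1 (Sf) sets flow on bond)
#0 |J1  (1-jn J1 has f-setter on 5)
#1 |J2  (GY GY1: same side as bond 0)
#2 |J3  (J2: last free bond brings flow in)
#3 |I1  (J3: bond 2 brought effort, rest push out)
#4 |R1  (J3 effort already set via bond 2)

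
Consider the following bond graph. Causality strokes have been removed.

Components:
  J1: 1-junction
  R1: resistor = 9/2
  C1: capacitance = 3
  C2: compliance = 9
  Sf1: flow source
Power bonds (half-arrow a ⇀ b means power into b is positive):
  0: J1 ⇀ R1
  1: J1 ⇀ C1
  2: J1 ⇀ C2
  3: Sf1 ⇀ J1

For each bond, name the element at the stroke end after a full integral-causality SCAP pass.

#0 stroke→J1
#1 stroke→J1
#2 stroke→J1
#3 stroke→Sf1

bond 3 stroke→Sf1  (Sf1 (Sf) sets flow on bond)
bond 0 stroke→J1  (1-jn J1 has f-setter on 3)
bond 1 stroke→J1  (1-jn J1 has f-setter on 3)
bond 2 stroke→J1  (J1 flow already set via bond 3)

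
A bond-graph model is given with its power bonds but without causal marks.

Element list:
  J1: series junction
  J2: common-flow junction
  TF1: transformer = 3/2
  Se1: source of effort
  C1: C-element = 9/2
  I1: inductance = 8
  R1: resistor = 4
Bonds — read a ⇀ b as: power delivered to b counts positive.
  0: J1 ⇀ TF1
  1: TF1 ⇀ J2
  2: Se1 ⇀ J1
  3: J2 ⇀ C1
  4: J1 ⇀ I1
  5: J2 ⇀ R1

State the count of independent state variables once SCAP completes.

b2 |J1  (Se1 (Se) sets effort on bond)
b3 |J2  (C1: C, integral causality)
b4 |I1  (I1: I, integral causality)
b0 |J1  (common-f at J1 fixed by 4)
b1 |TF1  (through TF1, causality passes straight; one stroke at TF1)
b5 |J2  (1-jn J2 has f-setter on 1)

2  (C1, I1 all integral)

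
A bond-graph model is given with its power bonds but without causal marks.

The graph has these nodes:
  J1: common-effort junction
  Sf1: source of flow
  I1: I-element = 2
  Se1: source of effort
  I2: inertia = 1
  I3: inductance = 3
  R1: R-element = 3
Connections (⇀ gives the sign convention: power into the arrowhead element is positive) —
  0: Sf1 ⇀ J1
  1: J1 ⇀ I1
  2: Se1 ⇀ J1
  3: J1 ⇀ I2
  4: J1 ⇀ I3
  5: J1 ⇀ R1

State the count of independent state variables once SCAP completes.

bond 0 →Sf1  (Sf1 (Sf) sets flow on bond)
bond 2 →J1  (Se1 fixes effort; stroke away)
bond 1 →I1  (J1 effort already set via bond 2)
bond 3 →I2  (J1: bond 2 brought effort, rest push out)
bond 4 →I3  (J1: bond 2 brought effort, rest push out)
bond 5 →R1  (0-jn J1 has e-setter on 2)

3  (I1, I2, I3 all integral)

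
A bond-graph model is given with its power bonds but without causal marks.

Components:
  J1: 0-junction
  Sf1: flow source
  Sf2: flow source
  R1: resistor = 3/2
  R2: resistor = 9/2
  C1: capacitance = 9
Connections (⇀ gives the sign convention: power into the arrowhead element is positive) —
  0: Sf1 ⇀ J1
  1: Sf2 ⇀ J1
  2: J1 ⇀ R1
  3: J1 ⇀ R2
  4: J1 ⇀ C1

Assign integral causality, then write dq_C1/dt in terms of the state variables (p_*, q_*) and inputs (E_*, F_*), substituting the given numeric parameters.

dq_C1/dt = F_Sf1 + F_Sf2 - 8*q_C1/81

bond 0 stroke→Sf1  (Sf1: flow source, stroke at near end)
bond 1 stroke→Sf2  (Sf2 (Sf) sets flow on bond)
bond 4 stroke→J1  (C1 integral (e out))
bond 2 stroke→R1  (J1: bond 4 brought effort, rest push out)
bond 3 stroke→R2  (common-e at J1 fixed by 4)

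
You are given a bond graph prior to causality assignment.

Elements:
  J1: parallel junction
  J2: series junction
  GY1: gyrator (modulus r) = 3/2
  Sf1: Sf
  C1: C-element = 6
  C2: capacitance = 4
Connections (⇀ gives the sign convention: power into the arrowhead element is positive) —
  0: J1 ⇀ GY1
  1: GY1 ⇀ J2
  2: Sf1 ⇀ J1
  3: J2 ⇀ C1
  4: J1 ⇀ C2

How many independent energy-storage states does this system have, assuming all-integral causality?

#2 |Sf1  (Sf1 fixes flow; stroke at Sf1)
#3 |J2  (C1 outputs effort q/C1)
#1 |GY1  (J2: last free bond brings flow in)
#0 |GY1  (GY1: gyrator matches bond 1)
#4 |J1  (J1 needs exactly one e-in)

2  (C1, C2 all integral)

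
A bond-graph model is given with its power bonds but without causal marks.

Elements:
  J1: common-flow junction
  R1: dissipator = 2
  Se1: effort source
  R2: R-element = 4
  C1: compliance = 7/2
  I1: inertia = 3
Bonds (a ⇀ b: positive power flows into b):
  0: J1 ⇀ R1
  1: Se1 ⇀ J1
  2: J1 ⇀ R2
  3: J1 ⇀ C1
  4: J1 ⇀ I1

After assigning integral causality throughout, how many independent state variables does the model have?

2  (C1, I1 all integral)

bond 1 |J1  (Se1 fixes effort; stroke away)
bond 3 |J1  (C1 integral (e out))
bond 4 |I1  (prefer integral on I1)
bond 0 |J1  (1-jn J1 has f-setter on 4)
bond 2 |J1  (J1: bond 4 brought flow, rest push out)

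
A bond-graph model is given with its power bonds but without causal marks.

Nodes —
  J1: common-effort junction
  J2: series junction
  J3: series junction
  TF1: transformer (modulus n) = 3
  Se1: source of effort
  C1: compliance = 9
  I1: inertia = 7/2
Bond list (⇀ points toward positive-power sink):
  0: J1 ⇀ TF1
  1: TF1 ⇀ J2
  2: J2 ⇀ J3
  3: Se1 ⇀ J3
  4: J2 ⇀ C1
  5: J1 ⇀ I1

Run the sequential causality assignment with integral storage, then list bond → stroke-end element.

β3 stroke at J3  (Se1 fixes effort; stroke away)
β2 stroke at J2  (J3 needs exactly one f-in)
β4 stroke at J2  (C1: C, integral causality)
β1 stroke at TF1  (J2: last free bond brings flow in)
β0 stroke at J1  (TF1: transformer flips bond 1)
β5 stroke at I1  (common-e at J1 fixed by 0)

β0 |J1
β1 |TF1
β2 |J2
β3 |J3
β4 |J2
β5 |I1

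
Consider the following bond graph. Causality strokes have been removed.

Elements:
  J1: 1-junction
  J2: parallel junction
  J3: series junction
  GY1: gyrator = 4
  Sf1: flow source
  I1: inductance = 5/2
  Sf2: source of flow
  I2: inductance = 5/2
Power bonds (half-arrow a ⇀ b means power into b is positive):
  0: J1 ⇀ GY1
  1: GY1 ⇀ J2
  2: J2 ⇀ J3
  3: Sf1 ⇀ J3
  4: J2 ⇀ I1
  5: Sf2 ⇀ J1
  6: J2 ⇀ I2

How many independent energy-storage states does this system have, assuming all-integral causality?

β3 |Sf1  (source Sf1 imposes f)
β5 |Sf2  (Sf2 fixes flow; stroke at Sf2)
β0 |J1  (common-f at J1 fixed by 5)
β2 |J3  (J3 flow already set via bond 3)
β1 |J2  (through GY1, causality inverts; strokes same side of GY1)
β4 |I1  (J2: bond 1 brought effort, rest push out)
β6 |I2  (0-jn J2 has e-setter on 1)

2  (I1, I2 all integral)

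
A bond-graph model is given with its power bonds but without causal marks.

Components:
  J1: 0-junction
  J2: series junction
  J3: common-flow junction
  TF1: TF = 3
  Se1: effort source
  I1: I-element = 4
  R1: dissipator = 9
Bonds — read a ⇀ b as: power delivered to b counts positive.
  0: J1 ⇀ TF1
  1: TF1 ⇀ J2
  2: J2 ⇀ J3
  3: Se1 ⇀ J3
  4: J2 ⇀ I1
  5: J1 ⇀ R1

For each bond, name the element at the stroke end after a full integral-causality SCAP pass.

#0 |TF1
#1 |J2
#2 |J2
#3 |J3
#4 |I1
#5 |J1

β3 stroke at J3  (Se1 fixes effort; stroke away)
β2 stroke at J2  (J3 needs exactly one f-in)
β4 stroke at I1  (I1 integral (f out))
β1 stroke at J2  (J2: bond 4 brought flow, rest push out)
β0 stroke at TF1  (TF1: transformer flips bond 1)
β5 stroke at J1  (only one effort-in slot at J1)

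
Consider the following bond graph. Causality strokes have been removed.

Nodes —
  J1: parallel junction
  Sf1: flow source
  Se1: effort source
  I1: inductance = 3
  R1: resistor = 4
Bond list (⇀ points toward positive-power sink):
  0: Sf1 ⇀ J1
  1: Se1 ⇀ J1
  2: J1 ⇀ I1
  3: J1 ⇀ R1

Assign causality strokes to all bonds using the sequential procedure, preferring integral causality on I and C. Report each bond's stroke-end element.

bond 0 |Sf1  (Sf1: flow source, stroke at near end)
bond 1 |J1  (Se1 (Se) sets effort on bond)
bond 2 |I1  (common-e at J1 fixed by 1)
bond 3 |R1  (J1: bond 1 brought effort, rest push out)

#0 →Sf1
#1 →J1
#2 →I1
#3 →R1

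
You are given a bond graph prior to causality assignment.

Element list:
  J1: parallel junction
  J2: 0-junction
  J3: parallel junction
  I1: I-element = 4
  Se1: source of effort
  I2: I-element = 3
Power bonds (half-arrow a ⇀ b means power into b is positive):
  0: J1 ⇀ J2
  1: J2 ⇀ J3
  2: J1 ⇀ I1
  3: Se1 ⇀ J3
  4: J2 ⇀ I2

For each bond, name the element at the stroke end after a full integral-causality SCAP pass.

β3 |J3  (Se1 (Se) sets effort on bond)
β1 |J2  (J3 effort already set via bond 3)
β0 |J1  (common-e at J2 fixed by 1)
β4 |I2  (J2: bond 1 brought effort, rest push out)
β2 |I1  (0-jn J1 has e-setter on 0)

β0 stroke at J1
β1 stroke at J2
β2 stroke at I1
β3 stroke at J3
β4 stroke at I2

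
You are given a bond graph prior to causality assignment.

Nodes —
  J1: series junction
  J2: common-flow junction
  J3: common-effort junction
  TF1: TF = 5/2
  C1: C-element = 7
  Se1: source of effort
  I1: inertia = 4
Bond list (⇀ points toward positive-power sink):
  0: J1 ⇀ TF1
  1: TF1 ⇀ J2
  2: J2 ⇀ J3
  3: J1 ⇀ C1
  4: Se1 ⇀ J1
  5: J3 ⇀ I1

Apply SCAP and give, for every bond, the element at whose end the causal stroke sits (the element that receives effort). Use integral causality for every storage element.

#0 |TF1
#1 |J2
#2 |J3
#3 |J1
#4 |J1
#5 |I1

b4 →J1  (Se1: effort source, stroke at far end)
b3 →J1  (C1: C, integral causality)
b0 →TF1  (only one flow-in slot at J1)
b1 →J2  (TF1: transformer flips bond 0)
b2 →J3  (J2: last free bond brings flow in)
b5 →I1  (common-e at J3 fixed by 2)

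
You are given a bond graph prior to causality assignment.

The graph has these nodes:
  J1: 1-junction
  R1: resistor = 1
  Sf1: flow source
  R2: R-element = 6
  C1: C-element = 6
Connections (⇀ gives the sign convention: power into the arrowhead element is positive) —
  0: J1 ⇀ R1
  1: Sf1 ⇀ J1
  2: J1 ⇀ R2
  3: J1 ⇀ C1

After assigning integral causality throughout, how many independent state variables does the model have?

bond 1 stroke at Sf1  (Sf1: flow source, stroke at near end)
bond 0 stroke at J1  (common-f at J1 fixed by 1)
bond 2 stroke at J1  (J1: bond 1 brought flow, rest push out)
bond 3 stroke at J1  (J1 flow already set via bond 1)

1  (C1 all integral)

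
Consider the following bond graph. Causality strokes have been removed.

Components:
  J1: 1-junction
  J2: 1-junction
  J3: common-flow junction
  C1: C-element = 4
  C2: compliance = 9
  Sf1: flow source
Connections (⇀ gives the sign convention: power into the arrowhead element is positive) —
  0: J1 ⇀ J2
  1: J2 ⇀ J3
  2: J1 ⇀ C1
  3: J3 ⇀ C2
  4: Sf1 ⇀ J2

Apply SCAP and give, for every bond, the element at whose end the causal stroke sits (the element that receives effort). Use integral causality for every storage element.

b4 stroke at Sf1  (Sf1 fixes flow; stroke at Sf1)
b0 stroke at J2  (1-jn J2 has f-setter on 4)
b1 stroke at J2  (1-jn J2 has f-setter on 4)
b3 stroke at J3  (common-f at J3 fixed by 1)
b2 stroke at J1  (J1: bond 0 brought flow, rest push out)

#0 stroke→J2
#1 stroke→J2
#2 stroke→J1
#3 stroke→J3
#4 stroke→Sf1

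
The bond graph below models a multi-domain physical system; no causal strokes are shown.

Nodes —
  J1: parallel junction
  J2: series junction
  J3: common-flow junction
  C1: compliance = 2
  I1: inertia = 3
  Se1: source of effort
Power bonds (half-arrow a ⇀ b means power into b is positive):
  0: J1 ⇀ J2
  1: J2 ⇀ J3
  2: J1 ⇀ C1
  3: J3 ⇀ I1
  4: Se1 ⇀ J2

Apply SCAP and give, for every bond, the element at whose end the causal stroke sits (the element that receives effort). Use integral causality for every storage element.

bond 4 stroke→J2  (Se1 fixes effort; stroke away)
bond 2 stroke→J1  (C1 integral (e out))
bond 0 stroke→J2  (common-e at J1 fixed by 2)
bond 1 stroke→J3  (J2: last free bond brings flow in)
bond 3 stroke→I1  (only one flow-in slot at J3)

b0 stroke at J2
b1 stroke at J3
b2 stroke at J1
b3 stroke at I1
b4 stroke at J2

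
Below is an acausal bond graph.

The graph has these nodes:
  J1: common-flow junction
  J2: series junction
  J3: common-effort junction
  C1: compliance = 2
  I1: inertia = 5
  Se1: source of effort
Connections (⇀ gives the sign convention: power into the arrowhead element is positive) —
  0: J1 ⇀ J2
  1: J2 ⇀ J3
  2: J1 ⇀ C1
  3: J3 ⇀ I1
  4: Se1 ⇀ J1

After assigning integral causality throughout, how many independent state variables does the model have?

2  (C1, I1 all integral)

#4 |J1  (source Se1 imposes e)
#2 |J1  (C1: C, integral causality)
#0 |J2  (closing 1-jn rule on J1)
#1 |J3  (J2: last free bond brings flow in)
#3 |I1  (0-jn J3 has e-setter on 1)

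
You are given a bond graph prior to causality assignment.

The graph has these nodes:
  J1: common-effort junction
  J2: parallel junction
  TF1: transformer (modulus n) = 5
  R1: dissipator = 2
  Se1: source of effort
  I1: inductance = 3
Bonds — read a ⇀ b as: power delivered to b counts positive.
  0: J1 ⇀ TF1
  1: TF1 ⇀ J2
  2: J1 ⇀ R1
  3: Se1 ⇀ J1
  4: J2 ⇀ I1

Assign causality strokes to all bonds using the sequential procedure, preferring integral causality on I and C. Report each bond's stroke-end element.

β3 stroke→J1  (Se1 (Se) sets effort on bond)
β0 stroke→TF1  (J1 effort already set via bond 3)
β2 stroke→R1  (0-jn J1 has e-setter on 3)
β1 stroke→J2  (through TF1, causality passes straight; one stroke at TF1)
β4 stroke→I1  (J2: bond 1 brought effort, rest push out)

β0 →TF1
β1 →J2
β2 →R1
β3 →J1
β4 →I1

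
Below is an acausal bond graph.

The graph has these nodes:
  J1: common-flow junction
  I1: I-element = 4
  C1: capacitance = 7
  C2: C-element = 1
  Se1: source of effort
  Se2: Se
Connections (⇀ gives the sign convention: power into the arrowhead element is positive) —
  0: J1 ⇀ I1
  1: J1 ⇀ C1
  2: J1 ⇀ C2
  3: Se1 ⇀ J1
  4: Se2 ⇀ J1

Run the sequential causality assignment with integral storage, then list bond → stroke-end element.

β3 →J1  (Se1 (Se) sets effort on bond)
β4 →J1  (Se2: effort source, stroke at far end)
β0 →I1  (I1: I, integral causality)
β1 →J1  (common-f at J1 fixed by 0)
β2 →J1  (common-f at J1 fixed by 0)

β0 →I1
β1 →J1
β2 →J1
β3 →J1
β4 →J1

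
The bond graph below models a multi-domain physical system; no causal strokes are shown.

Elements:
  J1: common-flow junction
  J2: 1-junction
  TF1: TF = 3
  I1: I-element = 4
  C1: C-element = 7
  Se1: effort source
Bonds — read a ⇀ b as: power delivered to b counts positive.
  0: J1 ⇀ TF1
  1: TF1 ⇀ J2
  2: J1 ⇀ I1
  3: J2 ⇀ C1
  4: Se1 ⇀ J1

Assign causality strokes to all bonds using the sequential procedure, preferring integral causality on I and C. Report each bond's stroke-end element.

bond 0 |J1
bond 1 |TF1
bond 2 |I1
bond 3 |J2
bond 4 |J1

b4 →J1  (Se1 fixes effort; stroke away)
b2 →I1  (I1 integral (f out))
b0 →J1  (1-jn J1 has f-setter on 2)
b1 →TF1  (TF1: transformer flips bond 0)
b3 →J2  (1-jn J2 has f-setter on 1)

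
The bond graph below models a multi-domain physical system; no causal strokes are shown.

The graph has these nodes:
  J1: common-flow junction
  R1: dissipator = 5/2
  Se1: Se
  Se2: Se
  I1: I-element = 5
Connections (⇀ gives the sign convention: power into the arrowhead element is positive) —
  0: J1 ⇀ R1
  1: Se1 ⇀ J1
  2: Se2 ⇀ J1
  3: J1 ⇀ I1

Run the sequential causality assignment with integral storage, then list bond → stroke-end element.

bond 0 |J1
bond 1 |J1
bond 2 |J1
bond 3 |I1

bond 1 →J1  (Se1 (Se) sets effort on bond)
bond 2 →J1  (Se2 fixes effort; stroke away)
bond 3 →I1  (I1: I, integral causality)
bond 0 →J1  (J1 flow already set via bond 3)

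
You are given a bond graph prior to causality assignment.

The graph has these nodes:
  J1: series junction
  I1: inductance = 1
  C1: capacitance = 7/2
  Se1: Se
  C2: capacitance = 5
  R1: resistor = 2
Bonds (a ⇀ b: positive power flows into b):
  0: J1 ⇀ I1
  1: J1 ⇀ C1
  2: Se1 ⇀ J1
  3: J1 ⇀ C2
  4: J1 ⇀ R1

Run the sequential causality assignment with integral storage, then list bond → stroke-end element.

#0 →I1
#1 →J1
#2 →J1
#3 →J1
#4 →J1

bond 2 |J1  (Se1 fixes effort; stroke away)
bond 0 |I1  (I1 outputs flow p/I1)
bond 1 |J1  (J1: bond 0 brought flow, rest push out)
bond 3 |J1  (J1 flow already set via bond 0)
bond 4 |J1  (1-jn J1 has f-setter on 0)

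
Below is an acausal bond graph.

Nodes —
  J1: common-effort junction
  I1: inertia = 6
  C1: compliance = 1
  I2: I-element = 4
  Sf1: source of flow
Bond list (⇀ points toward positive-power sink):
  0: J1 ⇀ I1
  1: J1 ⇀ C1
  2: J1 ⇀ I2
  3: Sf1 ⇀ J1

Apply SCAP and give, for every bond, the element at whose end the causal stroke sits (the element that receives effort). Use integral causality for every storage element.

#0 stroke→I1
#1 stroke→J1
#2 stroke→I2
#3 stroke→Sf1

bond 3 stroke→Sf1  (Sf1 (Sf) sets flow on bond)
bond 0 stroke→I1  (I1 integral (f out))
bond 1 stroke→J1  (C1 outputs effort q/C1)
bond 2 stroke→I2  (J1: bond 1 brought effort, rest push out)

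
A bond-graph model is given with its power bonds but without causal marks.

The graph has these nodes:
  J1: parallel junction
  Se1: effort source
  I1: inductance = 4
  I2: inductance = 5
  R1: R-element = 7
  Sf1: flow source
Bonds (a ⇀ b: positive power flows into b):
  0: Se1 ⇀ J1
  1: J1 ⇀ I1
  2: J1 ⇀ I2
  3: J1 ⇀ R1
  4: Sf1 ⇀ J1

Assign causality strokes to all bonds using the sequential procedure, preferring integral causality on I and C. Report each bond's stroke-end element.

#0 stroke at J1
#1 stroke at I1
#2 stroke at I2
#3 stroke at R1
#4 stroke at Sf1

β0 |J1  (Se1: effort source, stroke at far end)
β4 |Sf1  (Sf1: flow source, stroke at near end)
β1 |I1  (J1 effort already set via bond 0)
β2 |I2  (J1 effort already set via bond 0)
β3 |R1  (J1 effort already set via bond 0)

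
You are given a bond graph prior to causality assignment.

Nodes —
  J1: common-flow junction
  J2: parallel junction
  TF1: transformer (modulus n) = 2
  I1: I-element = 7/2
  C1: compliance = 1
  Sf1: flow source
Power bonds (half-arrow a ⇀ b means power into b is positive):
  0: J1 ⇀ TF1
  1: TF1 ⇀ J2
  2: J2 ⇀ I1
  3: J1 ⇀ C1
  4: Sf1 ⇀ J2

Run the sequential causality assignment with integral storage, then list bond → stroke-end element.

b4 |Sf1  (Sf1 (Sf) sets flow on bond)
b2 |I1  (I1 integral (f out))
b1 |J2  (J2 needs exactly one e-in)
b0 |TF1  (through TF1, causality passes straight; one stroke at TF1)
b3 |J1  (1-jn J1 has f-setter on 0)

bond 0 stroke→TF1
bond 1 stroke→J2
bond 2 stroke→I1
bond 3 stroke→J1
bond 4 stroke→Sf1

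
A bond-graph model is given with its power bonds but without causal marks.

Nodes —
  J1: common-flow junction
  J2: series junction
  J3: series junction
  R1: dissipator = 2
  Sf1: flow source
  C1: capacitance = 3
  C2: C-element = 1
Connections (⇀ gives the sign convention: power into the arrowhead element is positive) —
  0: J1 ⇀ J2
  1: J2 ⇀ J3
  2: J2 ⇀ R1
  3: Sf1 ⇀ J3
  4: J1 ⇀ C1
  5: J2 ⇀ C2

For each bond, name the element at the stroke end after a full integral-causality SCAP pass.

#0 stroke at J2
#1 stroke at J3
#2 stroke at J2
#3 stroke at Sf1
#4 stroke at J1
#5 stroke at J2

#3 stroke at Sf1  (source Sf1 imposes f)
#1 stroke at J3  (1-jn J3 has f-setter on 3)
#0 stroke at J2  (J2: bond 1 brought flow, rest push out)
#2 stroke at J2  (1-jn J2 has f-setter on 1)
#5 stroke at J2  (J2 flow already set via bond 1)
#4 stroke at J1  (1-jn J1 has f-setter on 0)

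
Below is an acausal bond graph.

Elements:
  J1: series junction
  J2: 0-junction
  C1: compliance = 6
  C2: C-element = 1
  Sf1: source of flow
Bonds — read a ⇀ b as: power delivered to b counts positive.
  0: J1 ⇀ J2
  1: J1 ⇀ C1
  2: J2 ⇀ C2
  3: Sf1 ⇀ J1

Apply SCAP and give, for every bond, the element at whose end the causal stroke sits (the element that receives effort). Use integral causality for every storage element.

#0 |J1
#1 |J1
#2 |J2
#3 |Sf1

bond 3 →Sf1  (Sf1 fixes flow; stroke at Sf1)
bond 0 →J1  (common-f at J1 fixed by 3)
bond 1 →J1  (J1: bond 3 brought flow, rest push out)
bond 2 →J2  (only one effort-in slot at J2)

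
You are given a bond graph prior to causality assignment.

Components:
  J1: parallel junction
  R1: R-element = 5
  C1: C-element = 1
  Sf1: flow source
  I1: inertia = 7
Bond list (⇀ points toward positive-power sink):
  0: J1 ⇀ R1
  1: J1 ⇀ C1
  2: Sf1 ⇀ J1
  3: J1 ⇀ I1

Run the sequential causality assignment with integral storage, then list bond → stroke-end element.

b2 stroke at Sf1  (source Sf1 imposes f)
b1 stroke at J1  (C1 outputs effort q/C1)
b0 stroke at R1  (0-jn J1 has e-setter on 1)
b3 stroke at I1  (common-e at J1 fixed by 1)

β0 stroke at R1
β1 stroke at J1
β2 stroke at Sf1
β3 stroke at I1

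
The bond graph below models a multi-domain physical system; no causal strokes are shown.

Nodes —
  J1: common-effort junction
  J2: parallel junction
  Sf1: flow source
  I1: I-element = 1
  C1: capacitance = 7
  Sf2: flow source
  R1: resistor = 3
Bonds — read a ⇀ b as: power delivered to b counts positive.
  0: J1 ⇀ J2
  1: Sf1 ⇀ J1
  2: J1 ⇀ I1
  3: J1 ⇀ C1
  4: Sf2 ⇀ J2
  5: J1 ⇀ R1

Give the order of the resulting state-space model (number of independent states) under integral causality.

#1 stroke at Sf1  (Sf1: flow source, stroke at near end)
#4 stroke at Sf2  (Sf2 (Sf) sets flow on bond)
#0 stroke at J2  (closing 0-jn rule on J2)
#2 stroke at I1  (I1 integral (f out))
#3 stroke at J1  (C1 outputs effort q/C1)
#5 stroke at R1  (J1: bond 3 brought effort, rest push out)

2  (C1, I1 all integral)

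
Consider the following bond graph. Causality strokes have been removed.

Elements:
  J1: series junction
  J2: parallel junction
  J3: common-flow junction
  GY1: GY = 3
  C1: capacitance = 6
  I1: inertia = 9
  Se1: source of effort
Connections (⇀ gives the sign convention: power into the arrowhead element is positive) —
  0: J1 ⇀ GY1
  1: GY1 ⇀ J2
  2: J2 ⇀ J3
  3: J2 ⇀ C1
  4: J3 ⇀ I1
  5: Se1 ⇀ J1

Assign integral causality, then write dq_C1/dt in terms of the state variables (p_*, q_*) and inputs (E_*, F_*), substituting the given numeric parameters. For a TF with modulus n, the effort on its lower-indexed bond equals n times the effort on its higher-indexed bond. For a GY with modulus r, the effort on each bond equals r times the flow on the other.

dq_C1/dt = E_Se1/3 - p_I1/9

β5 stroke at J1  (Se1 (Se) sets effort on bond)
β0 stroke at GY1  (J1 needs exactly one f-in)
β1 stroke at GY1  (through GY1, causality inverts; strokes same side of GY1)
β3 stroke at J2  (C1 outputs effort q/C1)
β2 stroke at J3  (common-e at J2 fixed by 3)
β4 stroke at I1  (only one flow-in slot at J3)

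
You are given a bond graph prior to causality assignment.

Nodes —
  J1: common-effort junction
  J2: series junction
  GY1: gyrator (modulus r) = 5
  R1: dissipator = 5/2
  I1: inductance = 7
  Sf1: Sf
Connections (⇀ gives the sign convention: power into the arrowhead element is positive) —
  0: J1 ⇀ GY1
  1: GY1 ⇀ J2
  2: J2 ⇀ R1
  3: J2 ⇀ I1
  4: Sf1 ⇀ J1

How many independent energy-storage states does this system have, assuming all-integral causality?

1  (I1 all integral)

β4 |Sf1  (Sf1 fixes flow; stroke at Sf1)
β0 |J1  (J1: last free bond brings effort in)
β1 |J2  (GY1 both-in/both-out from 0)
β3 |I1  (I1 integral (f out))
β2 |J2  (J2 flow already set via bond 3)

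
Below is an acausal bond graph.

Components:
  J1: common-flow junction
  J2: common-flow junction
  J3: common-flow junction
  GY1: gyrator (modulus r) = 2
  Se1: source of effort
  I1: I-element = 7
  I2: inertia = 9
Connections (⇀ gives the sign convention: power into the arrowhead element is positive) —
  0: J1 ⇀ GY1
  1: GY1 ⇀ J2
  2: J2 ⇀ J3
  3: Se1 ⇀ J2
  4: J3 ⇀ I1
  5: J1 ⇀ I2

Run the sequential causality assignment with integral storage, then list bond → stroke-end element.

b3 |J2  (Se1 (Se) sets effort on bond)
b4 |I1  (I1 outputs flow p/I1)
b2 |J3  (J3: bond 4 brought flow, rest push out)
b1 |J2  (common-f at J2 fixed by 2)
b0 |J1  (through GY1, causality inverts; strokes same side of GY1)
b5 |I2  (J1 needs exactly one f-in)

b0 stroke at J1
b1 stroke at J2
b2 stroke at J3
b3 stroke at J2
b4 stroke at I1
b5 stroke at I2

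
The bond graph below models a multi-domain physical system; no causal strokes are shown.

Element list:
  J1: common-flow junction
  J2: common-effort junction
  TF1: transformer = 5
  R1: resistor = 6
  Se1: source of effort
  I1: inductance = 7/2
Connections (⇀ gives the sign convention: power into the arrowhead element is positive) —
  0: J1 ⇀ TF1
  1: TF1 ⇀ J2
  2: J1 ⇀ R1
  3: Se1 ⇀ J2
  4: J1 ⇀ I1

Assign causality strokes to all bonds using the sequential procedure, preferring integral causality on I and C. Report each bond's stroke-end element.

#3 stroke→J2  (Se1: effort source, stroke at far end)
#1 stroke→TF1  (J2 effort already set via bond 3)
#0 stroke→J1  (TF1 one-in-one-out from 1)
#4 stroke→I1  (prefer integral on I1)
#2 stroke→J1  (J1: bond 4 brought flow, rest push out)

b0 |J1
b1 |TF1
b2 |J1
b3 |J2
b4 |I1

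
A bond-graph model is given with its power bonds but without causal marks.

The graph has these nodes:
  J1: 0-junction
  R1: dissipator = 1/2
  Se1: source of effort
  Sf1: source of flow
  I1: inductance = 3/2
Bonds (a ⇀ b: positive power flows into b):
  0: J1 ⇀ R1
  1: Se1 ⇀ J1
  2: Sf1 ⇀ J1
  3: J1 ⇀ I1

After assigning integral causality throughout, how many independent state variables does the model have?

1  (I1 all integral)

β1 stroke at J1  (Se1: effort source, stroke at far end)
β2 stroke at Sf1  (Sf1 fixes flow; stroke at Sf1)
β0 stroke at R1  (J1 effort already set via bond 1)
β3 stroke at I1  (0-jn J1 has e-setter on 1)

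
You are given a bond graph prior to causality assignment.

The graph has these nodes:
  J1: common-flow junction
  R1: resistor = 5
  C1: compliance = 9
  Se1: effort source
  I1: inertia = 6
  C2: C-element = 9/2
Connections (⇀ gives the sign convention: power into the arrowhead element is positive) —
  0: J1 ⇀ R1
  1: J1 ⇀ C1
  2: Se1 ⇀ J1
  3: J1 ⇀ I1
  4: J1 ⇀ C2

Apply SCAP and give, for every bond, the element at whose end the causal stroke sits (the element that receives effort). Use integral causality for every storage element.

b2 stroke at J1  (Se1: effort source, stroke at far end)
b1 stroke at J1  (C1 integral (e out))
b3 stroke at I1  (I1 outputs flow p/I1)
b0 stroke at J1  (common-f at J1 fixed by 3)
b4 stroke at J1  (J1 flow already set via bond 3)

b0 →J1
b1 →J1
b2 →J1
b3 →I1
b4 →J1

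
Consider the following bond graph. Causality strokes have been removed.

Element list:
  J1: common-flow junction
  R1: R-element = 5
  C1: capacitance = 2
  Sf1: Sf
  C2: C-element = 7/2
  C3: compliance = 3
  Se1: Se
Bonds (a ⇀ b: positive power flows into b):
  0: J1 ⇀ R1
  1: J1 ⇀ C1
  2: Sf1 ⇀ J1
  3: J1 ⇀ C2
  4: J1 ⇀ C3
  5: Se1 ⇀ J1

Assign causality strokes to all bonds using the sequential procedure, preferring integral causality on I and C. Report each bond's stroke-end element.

#0 |J1
#1 |J1
#2 |Sf1
#3 |J1
#4 |J1
#5 |J1

#2 stroke→Sf1  (Sf1 fixes flow; stroke at Sf1)
#5 stroke→J1  (Se1: effort source, stroke at far end)
#0 stroke→J1  (J1: bond 2 brought flow, rest push out)
#1 stroke→J1  (common-f at J1 fixed by 2)
#3 stroke→J1  (common-f at J1 fixed by 2)
#4 stroke→J1  (J1: bond 2 brought flow, rest push out)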